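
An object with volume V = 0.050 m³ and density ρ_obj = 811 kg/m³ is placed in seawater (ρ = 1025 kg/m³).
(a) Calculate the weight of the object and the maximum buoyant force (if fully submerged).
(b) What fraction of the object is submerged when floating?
(a) W=rho_obj*g*V=811*9.81*0.050=397.8 N; F_B(max)=rho*g*V=1025*9.81*0.050=502.8 N
(b) Floating fraction=rho_obj/rho=811/1025=0.791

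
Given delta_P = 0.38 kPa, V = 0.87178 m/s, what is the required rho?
Formula: V = \sqrt{\frac{2 \Delta P}{\rho}}
Substituting knowns: 0.87178 = √(2·(0.38·1000)/rho)
Solving for rho: rho = 2·(0.38·1000)/0.87178² = 1000 kg/m³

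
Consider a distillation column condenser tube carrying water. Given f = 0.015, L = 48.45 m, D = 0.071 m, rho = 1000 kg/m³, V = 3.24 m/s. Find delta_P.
Formula: \Delta P = f \frac{L}{D} \frac{\rho V^2}{2}
delta_P = 0.015·(48.45/0.071)·0.5·1000·3.24²/1000 = 53.73 kPa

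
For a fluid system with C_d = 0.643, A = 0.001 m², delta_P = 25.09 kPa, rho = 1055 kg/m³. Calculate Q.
Formula: Q = C_d A \sqrt{\frac{2 \Delta P}{\rho}}
Q = 0.643·0.001·√(2·(25.09·1000)/1055)·1000 = 4.435 L/s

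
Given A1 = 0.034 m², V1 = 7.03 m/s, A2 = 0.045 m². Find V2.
Formula: V_2 = \frac{A_1 V_1}{A_2}
V2 = 0.034·7.03/0.045 = 5.312 m/s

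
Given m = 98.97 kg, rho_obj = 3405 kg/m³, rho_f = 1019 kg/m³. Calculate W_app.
Formula: W_{app} = mg\left(1 - \frac{\rho_f}{\rho_{obj}}\right)
W_app = 98.97·9.81·(1 − 1019/3405) = 680.3 N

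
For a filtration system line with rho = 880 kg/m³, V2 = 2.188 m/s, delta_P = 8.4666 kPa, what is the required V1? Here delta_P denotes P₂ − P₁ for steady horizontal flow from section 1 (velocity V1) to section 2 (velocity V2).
Formula: \Delta P = \frac{1}{2} \rho (V_1^2 - V_2^2)
Substituting knowns: 8.4666 = 0.5·880·(V1² − 2.188²)/1000
Solving for V1: V1 = √(2.188² + 2·(8.4666·1000)/880) = 4.902 m/s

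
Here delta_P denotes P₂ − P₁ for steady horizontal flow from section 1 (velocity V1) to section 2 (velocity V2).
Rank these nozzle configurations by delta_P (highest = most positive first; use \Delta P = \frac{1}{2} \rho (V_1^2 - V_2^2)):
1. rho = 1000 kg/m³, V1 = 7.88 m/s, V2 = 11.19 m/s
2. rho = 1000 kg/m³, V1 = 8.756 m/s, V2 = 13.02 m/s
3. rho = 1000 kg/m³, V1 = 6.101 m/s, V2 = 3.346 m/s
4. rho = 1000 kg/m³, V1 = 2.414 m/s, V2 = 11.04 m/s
Case 1: delta_P = -31.56 kPa
Case 2: delta_P = -46.43 kPa
Case 3: delta_P = 13.01 kPa
Case 4: delta_P = -58.03 kPa
Ranking (highest first): 3, 1, 2, 4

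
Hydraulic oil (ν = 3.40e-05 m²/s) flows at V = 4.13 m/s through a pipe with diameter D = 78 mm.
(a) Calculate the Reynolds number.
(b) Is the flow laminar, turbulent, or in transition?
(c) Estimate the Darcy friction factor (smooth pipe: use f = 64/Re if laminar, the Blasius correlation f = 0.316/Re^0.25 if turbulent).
(a) Re = V·D/ν = 4.13·0.078/3.40e-05 = 9474.7
(b) Flow regime: turbulent (Re > 4000)
(c) Friction factor: f = 0.316/Re^0.25 = 0.316/9474.7^0.25 = 0.03203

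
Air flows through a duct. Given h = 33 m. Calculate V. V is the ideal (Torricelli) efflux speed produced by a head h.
Formula: V = \sqrt{2 g h}
V = √(2·9.81·33) = 25.45 m/s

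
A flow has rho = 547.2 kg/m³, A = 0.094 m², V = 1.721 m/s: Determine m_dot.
Formula: \dot{m} = \rho A V
m_dot = 547.2·0.094·1.721 = 88.52 kg/s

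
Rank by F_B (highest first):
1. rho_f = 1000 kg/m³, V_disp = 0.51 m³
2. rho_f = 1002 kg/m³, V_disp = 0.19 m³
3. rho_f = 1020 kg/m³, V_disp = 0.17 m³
Case 1: F_B = 5003 N
Case 2: F_B = 1868 N
Case 3: F_B = 1701 N
Ranking (highest first): 1, 2, 3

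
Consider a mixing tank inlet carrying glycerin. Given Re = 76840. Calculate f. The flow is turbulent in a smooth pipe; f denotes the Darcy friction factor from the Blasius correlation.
Formula: f = \frac{0.316}{Re^{0.25}}
f = 0.316/76840^0.25 = 0.01898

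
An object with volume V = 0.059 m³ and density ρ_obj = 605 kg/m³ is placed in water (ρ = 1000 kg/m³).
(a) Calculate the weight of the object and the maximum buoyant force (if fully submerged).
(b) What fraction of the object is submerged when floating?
(a) W=rho_obj*g*V=605*9.81*0.059=350.2 N; F_B(max)=rho*g*V=1000*9.81*0.059=578.8 N
(b) Floating fraction=rho_obj/rho=605/1000=0.605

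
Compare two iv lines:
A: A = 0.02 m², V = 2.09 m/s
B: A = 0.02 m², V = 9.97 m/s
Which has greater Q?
Q(A) = 41.8 L/s, Q(B) = 199.4 L/s. Answer: B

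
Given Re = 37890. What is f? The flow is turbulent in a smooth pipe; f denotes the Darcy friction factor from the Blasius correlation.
Formula: f = \frac{0.316}{Re^{0.25}}
f = 0.316/37890^0.25 = 0.02265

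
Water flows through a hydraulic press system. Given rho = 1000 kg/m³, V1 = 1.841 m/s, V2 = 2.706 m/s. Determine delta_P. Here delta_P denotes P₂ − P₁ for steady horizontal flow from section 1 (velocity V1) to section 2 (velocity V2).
Formula: \Delta P = \frac{1}{2} \rho (V_1^2 - V_2^2)
delta_P = 0.5·1000·(1.841² − 2.706²)/1000 = -1.967 kPa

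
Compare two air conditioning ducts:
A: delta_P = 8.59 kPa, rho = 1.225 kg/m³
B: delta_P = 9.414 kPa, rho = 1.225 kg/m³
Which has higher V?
V(A) = 118.4 m/s, V(B) = 124 m/s. Answer: B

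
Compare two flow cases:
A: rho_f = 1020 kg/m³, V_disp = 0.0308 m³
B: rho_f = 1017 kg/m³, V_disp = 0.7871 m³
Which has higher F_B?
F_B(A) = 308.2 N, F_B(B) = 7853 N. Answer: B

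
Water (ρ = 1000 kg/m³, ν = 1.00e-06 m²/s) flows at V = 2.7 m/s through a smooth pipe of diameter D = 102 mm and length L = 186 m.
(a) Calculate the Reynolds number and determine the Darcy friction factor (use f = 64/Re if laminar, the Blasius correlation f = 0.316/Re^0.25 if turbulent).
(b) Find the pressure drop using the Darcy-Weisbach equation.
(a) Re = V·D/ν = 2.7·0.102/1.00e-06 = 275400 → turbulent (Re > 4000); f = 0.316/Re^0.25 = 0.316/275400^0.25 = 0.013794 (Blasius is strictly valid for Re ≲ 1e5; used here as the smooth-pipe estimate the problem specifies)
(b) Darcy-Weisbach: ΔP = f·(L/D)·½ρV²/1000 = 0.013794·(186/0.102)·½·1000·2.7²/1000 = 91.69 kPa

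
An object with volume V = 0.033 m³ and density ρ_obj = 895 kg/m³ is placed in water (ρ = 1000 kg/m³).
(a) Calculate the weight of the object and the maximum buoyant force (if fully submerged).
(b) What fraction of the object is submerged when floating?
(a) W=rho_obj*g*V=895*9.81*0.033=289.7 N; F_B(max)=rho*g*V=1000*9.81*0.033=323.7 N
(b) Floating fraction=rho_obj/rho=895/1000=0.895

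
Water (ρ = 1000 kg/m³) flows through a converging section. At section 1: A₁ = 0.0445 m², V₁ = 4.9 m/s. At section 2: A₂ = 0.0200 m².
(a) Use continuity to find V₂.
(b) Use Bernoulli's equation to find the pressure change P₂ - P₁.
(a) Continuity: A₁V₁=A₂V₂ -> V₂=A₁V₁/A₂=0.0445*4.9/0.0200=10.90 m/s
(b) Bernoulli: P₂-P₁=0.5*rho*(V₁^2-V₂^2)/1000=0.5*1000*(4.9^2-10.90^2)/1000=-47.4 kPa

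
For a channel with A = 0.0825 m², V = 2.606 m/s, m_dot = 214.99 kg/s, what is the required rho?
Formula: \dot{m} = \rho A V
Substituting knowns: 214.99 = rho·0.0825·2.606
Solving for rho: rho = 214.99/(0.0825·2.606) = 1000 kg/m³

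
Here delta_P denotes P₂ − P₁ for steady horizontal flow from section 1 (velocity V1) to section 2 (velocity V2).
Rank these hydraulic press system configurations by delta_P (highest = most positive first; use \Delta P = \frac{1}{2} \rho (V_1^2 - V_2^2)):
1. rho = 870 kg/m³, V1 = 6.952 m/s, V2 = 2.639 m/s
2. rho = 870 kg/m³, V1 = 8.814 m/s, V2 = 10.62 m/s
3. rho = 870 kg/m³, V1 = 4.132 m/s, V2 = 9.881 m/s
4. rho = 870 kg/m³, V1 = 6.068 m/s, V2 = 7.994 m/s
Case 1: delta_P = 17.99 kPa
Case 2: delta_P = -15.27 kPa
Case 3: delta_P = -35.04 kPa
Case 4: delta_P = -11.78 kPa
Ranking (highest first): 1, 4, 2, 3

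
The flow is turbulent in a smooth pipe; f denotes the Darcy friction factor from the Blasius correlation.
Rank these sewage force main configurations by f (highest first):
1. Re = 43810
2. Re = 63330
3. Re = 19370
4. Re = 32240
Case 1: f = 0.02184
Case 2: f = 0.01992
Case 3: f = 0.02679
Case 4: f = 0.02358
Ranking (highest first): 3, 4, 1, 2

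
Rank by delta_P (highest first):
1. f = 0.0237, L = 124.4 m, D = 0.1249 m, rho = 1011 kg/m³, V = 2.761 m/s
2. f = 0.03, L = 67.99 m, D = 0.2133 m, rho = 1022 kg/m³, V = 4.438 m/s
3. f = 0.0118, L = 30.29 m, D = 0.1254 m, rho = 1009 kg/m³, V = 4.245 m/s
Case 1: delta_P = 90.96 kPa
Case 2: delta_P = 96.24 kPa
Case 3: delta_P = 25.91 kPa
Ranking (highest first): 2, 1, 3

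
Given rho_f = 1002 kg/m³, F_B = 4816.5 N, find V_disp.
Formula: F_B = \rho_f g V_{disp}
Substituting knowns: 4816.5 = 1002·9.81·V_disp
Solving for V_disp: V_disp = 4816.5/(1002·9.81) = 0.49 m³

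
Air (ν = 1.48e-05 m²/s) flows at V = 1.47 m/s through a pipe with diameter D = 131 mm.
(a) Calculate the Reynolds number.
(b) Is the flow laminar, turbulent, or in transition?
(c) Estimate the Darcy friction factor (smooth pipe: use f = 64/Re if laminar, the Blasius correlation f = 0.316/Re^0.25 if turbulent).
(a) Re = V·D/ν = 1.47·0.131/1.48e-05 = 13011
(b) Flow regime: turbulent (Re > 4000)
(c) Friction factor: f = 0.316/Re^0.25 = 0.316/13011^0.25 = 0.02959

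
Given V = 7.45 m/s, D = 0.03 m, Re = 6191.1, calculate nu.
Formula: Re = \frac{V D}{\nu}
Substituting knowns: 6191.1 = 7.45·0.03/nu
Solving for nu: nu = 7.45·0.03/6191.1 = 3.610e-05 m²/s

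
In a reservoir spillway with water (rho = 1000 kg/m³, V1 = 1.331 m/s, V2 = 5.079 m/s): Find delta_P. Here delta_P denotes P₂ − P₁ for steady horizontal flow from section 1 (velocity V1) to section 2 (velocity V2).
Formula: \Delta P = \frac{1}{2} \rho (V_1^2 - V_2^2)
delta_P = 0.5·1000·(1.331² − 5.079²)/1000 = -12.01 kPa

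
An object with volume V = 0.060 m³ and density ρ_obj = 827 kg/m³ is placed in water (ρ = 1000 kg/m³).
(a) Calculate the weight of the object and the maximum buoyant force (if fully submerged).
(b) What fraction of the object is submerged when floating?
(a) W=rho_obj*g*V=827*9.81*0.060=486.8 N; F_B(max)=rho*g*V=1000*9.81*0.060=588.6 N
(b) Floating fraction=rho_obj/rho=827/1000=0.827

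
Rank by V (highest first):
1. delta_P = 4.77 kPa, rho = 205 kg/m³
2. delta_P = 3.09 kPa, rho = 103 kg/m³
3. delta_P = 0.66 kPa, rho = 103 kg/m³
Case 1: V = 6.822 m/s
Case 2: V = 7.746 m/s
Case 3: V = 3.58 m/s
Ranking (highest first): 2, 1, 3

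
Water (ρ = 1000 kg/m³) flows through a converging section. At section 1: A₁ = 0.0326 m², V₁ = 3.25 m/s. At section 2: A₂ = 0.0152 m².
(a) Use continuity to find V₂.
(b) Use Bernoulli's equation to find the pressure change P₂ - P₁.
(a) Continuity: A₁V₁=A₂V₂ -> V₂=A₁V₁/A₂=0.0326*3.25/0.0152=6.97 m/s
(b) Bernoulli: P₂-P₁=0.5*rho*(V₁^2-V₂^2)/1000=0.5*1000*(3.25^2-6.97^2)/1000=-19.01 kPa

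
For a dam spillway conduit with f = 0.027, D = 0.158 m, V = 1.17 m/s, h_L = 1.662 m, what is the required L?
Formula: h_L = f \frac{L}{D} \frac{V^2}{2g}
Substituting knowns: 1.662 = 0.027·(L/0.158)·1.17²/(2·9.81)
Solving for L: L = 1.662·2·9.81·0.158/(0.027·1.17²) = 139.4 m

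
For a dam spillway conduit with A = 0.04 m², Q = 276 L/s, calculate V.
Formula: Q = A V
Substituting knowns: 276 = 0.04·V·1000
Solving for V: V = (276/1000)/0.04 = 6.9 m/s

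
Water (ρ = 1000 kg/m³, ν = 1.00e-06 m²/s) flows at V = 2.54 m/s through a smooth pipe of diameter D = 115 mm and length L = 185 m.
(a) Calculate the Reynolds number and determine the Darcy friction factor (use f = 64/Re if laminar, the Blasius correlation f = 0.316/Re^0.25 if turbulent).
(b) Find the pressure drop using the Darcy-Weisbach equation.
(a) Re = V·D/ν = 2.54·0.115/1.00e-06 = 292100 → turbulent (Re > 4000); f = 0.316/Re^0.25 = 0.316/292100^0.25 = 0.013593 (Blasius is strictly valid for Re ≲ 1e5; used here as the smooth-pipe estimate the problem specifies)
(b) Darcy-Weisbach: ΔP = f·(L/D)·½ρV²/1000 = 0.013593·(185/0.115)·½·1000·2.54²/1000 = 70.54 kPa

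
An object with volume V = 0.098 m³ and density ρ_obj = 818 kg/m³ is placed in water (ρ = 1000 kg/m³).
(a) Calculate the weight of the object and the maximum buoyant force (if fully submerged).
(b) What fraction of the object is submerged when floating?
(a) W=rho_obj*g*V=818*9.81*0.098=786.4 N; F_B(max)=rho*g*V=1000*9.81*0.098=961.4 N
(b) Floating fraction=rho_obj/rho=818/1000=0.818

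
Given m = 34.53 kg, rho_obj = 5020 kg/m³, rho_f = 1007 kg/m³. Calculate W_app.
Formula: W_{app} = mg\left(1 - \frac{\rho_f}{\rho_{obj}}\right)
W_app = 34.53·9.81·(1 − 1007/5020) = 270.8 N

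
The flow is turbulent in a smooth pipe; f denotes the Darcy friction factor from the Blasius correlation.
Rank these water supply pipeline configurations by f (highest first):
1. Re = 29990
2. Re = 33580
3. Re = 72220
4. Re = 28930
Case 1: f = 0.02401
Case 2: f = 0.02334
Case 3: f = 0.01928
Case 4: f = 0.02423
Ranking (highest first): 4, 1, 2, 3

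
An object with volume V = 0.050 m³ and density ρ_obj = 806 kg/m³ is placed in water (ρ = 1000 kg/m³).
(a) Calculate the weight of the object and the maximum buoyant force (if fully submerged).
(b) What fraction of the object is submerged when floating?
(a) W=rho_obj*g*V=806*9.81*0.050=395.3 N; F_B(max)=rho*g*V=1000*9.81*0.050=490.5 N
(b) Floating fraction=rho_obj/rho=806/1000=0.806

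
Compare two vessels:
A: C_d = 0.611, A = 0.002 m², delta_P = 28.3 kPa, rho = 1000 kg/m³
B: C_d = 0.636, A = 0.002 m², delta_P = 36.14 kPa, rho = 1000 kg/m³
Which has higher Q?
Q(A) = 9.193 L/s, Q(B) = 10.81 L/s. Answer: B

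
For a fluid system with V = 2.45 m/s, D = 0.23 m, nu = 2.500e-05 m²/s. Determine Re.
Formula: Re = \frac{V D}{\nu}
Re = 2.45·0.23/2.500e-05 = 22540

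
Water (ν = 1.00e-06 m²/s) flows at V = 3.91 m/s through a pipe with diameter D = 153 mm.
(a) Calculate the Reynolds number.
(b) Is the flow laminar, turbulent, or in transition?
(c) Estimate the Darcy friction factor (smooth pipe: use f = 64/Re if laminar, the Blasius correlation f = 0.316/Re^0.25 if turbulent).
(a) Re = V·D/ν = 3.91·0.153/1.00e-06 = 598230
(b) Flow regime: turbulent (Re > 4000)
(c) Friction factor: f = 0.316/Re^0.25 = 0.316/598230^0.25 = 0.01136 (Blasius is strictly valid for Re ≲ 1e5; used here as the smooth-pipe estimate the problem specifies)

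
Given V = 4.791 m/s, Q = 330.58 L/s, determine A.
Formula: Q = A V
Substituting knowns: 330.58 = A·4.791·1000
Solving for A: A = (330.58/1000)/4.791 = 0.069 m²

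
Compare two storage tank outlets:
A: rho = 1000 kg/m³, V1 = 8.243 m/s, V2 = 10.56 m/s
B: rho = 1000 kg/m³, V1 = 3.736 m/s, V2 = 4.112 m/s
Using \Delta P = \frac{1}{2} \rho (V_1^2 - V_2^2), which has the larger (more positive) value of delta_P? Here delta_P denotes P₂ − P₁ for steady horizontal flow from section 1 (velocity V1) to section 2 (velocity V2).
delta_P(A) = -21.78 kPa, delta_P(B) = -1.475 kPa. Answer: B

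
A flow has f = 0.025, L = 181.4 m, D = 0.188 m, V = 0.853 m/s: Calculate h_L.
Formula: h_L = f \frac{L}{D} \frac{V^2}{2g}
h_L = 0.025·(181.4/0.188)·0.853²/(2·9.81) = 0.8946 m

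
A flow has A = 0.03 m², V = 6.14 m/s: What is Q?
Formula: Q = A V
Q = 0.03·6.14·1000 = 184.2 L/s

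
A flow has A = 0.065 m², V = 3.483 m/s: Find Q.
Formula: Q = A V
Q = 0.065·3.483·1000 = 226.4 L/s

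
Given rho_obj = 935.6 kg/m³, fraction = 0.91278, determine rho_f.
Formula: f_{sub} = \frac{\rho_{obj}}{\rho_f}
Substituting knowns: 0.91278 = 935.6/rho_f
Solving for rho_f: rho_f = 935.6/0.91278 = 1025 kg/m³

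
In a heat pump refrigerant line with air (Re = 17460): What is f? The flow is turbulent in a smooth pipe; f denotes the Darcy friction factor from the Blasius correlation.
Formula: f = \frac{0.316}{Re^{0.25}}
f = 0.316/17460^0.25 = 0.02749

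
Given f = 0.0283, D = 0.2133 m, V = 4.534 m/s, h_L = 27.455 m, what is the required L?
Formula: h_L = f \frac{L}{D} \frac{V^2}{2g}
Substituting knowns: 27.455 = 0.0283·(L/0.2133)·4.534²/(2·9.81)
Solving for L: L = 27.455·2·9.81·0.2133/(0.0283·4.534²) = 197.5 m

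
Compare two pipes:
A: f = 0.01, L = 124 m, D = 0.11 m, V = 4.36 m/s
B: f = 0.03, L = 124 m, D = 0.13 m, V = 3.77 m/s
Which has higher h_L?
h_L(A) = 10.92 m, h_L(B) = 20.73 m. Answer: B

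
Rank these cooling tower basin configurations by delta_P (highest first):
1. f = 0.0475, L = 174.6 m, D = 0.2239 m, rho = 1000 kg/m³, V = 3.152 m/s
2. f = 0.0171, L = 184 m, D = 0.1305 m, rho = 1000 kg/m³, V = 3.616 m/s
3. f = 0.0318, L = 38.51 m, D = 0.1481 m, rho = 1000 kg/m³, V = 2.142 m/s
Case 1: delta_P = 184 kPa
Case 2: delta_P = 157.6 kPa
Case 3: delta_P = 18.97 kPa
Ranking (highest first): 1, 2, 3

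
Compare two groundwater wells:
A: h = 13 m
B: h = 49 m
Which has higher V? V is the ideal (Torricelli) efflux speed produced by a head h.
V(A) = 15.97 m/s, V(B) = 31.01 m/s. Answer: B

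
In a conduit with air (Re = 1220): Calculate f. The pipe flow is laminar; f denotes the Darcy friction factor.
Formula: f = \frac{64}{Re}
f = 64/1220 = 0.05246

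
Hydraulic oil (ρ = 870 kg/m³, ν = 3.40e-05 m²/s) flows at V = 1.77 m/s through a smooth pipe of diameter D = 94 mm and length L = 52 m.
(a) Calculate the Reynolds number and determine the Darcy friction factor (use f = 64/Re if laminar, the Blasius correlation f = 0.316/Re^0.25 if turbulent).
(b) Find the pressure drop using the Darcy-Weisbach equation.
(a) Re = V·D/ν = 1.77·0.094/3.40e-05 = 4893.5 → turbulent (Re > 4000); f = 0.316/Re^0.25 = 0.316/4893.5^0.25 = 0.037782
(b) Darcy-Weisbach: ΔP = f·(L/D)·½ρV²/1000 = 0.037782·(52/0.094)·½·870·1.77²/1000 = 28.48 kPa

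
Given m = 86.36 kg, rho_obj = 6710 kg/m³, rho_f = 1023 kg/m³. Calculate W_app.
Formula: W_{app} = mg\left(1 - \frac{\rho_f}{\rho_{obj}}\right)
W_app = 86.36·9.81·(1 − 1023/6710) = 718 N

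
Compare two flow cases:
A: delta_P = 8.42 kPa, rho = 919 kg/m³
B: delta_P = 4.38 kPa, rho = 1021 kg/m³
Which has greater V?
V(A) = 4.281 m/s, V(B) = 2.929 m/s. Answer: A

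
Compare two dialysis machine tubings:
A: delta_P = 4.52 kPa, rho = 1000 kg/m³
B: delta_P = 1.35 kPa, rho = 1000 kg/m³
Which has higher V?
V(A) = 3.007 m/s, V(B) = 1.643 m/s. Answer: A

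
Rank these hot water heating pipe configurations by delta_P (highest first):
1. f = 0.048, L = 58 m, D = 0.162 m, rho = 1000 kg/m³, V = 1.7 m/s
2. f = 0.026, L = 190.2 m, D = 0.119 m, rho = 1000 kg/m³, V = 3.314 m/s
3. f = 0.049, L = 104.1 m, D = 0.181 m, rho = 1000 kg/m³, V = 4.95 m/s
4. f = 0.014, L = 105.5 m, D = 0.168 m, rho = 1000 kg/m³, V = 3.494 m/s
Case 1: delta_P = 24.83 kPa
Case 2: delta_P = 228.2 kPa
Case 3: delta_P = 345.3 kPa
Case 4: delta_P = 53.66 kPa
Ranking (highest first): 3, 2, 4, 1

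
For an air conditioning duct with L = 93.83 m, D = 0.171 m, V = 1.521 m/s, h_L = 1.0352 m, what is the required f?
Formula: h_L = f \frac{L}{D} \frac{V^2}{2g}
Substituting knowns: 1.0352 = f·(93.83/0.171)·1.521²/(2·9.81)
Solving for f: f = 1.0352·2·9.81/((93.83/0.171)·1.521²) = 0.016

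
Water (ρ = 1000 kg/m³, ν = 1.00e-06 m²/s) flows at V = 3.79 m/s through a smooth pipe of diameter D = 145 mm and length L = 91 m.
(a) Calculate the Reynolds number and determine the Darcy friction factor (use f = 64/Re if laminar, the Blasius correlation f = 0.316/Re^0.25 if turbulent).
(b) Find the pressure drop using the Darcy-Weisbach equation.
(a) Re = V·D/ν = 3.79·0.145/1.00e-06 = 549550 → turbulent (Re > 4000); f = 0.316/Re^0.25 = 0.316/549550^0.25 = 0.011606 (Blasius is strictly valid for Re ≲ 1e5; used here as the smooth-pipe estimate the problem specifies)
(b) Darcy-Weisbach: ΔP = f·(L/D)·½ρV²/1000 = 0.011606·(91/0.145)·½·1000·3.79²/1000 = 52.31 kPa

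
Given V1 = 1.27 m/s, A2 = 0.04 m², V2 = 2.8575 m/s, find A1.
Formula: V_2 = \frac{A_1 V_1}{A_2}
Substituting knowns: 2.8575 = A1·1.27/0.04
Solving for A1: A1 = 2.8575·0.04/1.27 = 0.09 m²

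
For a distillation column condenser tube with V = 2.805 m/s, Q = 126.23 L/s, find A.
Formula: Q = A V
Substituting knowns: 126.23 = A·2.805·1000
Solving for A: A = (126.23/1000)/2.805 = 0.045 m²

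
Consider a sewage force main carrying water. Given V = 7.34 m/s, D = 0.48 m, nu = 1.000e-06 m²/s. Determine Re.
Formula: Re = \frac{V D}{\nu}
Re = 7.34·0.48/1.000e-06 = 3.523e+06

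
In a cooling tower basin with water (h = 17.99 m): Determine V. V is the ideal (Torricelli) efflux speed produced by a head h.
Formula: V = \sqrt{2 g h}
V = √(2·9.81·17.99) = 18.79 m/s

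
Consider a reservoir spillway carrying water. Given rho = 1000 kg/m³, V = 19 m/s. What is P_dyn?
Formula: P_{dyn} = \frac{1}{2} \rho V^2
P_dyn = 0.5·1000·19²/1000 = 180.5 kPa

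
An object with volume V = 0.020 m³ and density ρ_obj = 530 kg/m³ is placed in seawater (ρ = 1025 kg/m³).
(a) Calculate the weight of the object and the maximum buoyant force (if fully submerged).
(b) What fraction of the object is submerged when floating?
(a) W=rho_obj*g*V=530*9.81*0.020=104.0 N; F_B(max)=rho*g*V=1025*9.81*0.020=201.1 N
(b) Floating fraction=rho_obj/rho=530/1025=0.517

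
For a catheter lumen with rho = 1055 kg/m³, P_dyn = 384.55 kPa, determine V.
Formula: P_{dyn} = \frac{1}{2} \rho V^2
Substituting knowns: 384.55 = 0.5·1055·V²/1000
Solving for V: V = √(2·(384.55·1000)/1055) = 27 m/s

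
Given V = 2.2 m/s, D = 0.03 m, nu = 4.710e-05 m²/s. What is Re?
Formula: Re = \frac{V D}{\nu}
Re = 2.2·0.03/4.710e-05 = 1401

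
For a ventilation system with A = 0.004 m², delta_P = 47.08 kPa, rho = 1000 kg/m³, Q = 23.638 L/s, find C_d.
Formula: Q = C_d A \sqrt{\frac{2 \Delta P}{\rho}}
Substituting knowns: 23.638 = C_d·0.004·√(2·(47.08·1000)/1000)·1000
Solving for C_d: C_d = (23.638/1000)/(0.004·√(2·(47.08·1000)/1000)) = 0.609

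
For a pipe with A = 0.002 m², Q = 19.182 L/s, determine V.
Formula: Q = A V
Substituting knowns: 19.182 = 0.002·V·1000
Solving for V: V = (19.182/1000)/0.002 = 9.591 m/s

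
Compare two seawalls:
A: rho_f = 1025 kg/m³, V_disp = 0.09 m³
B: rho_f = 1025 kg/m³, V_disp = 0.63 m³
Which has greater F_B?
F_B(A) = 905 N, F_B(B) = 6335 N. Answer: B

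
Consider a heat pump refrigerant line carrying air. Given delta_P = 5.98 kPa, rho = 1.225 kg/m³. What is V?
Formula: V = \sqrt{\frac{2 \Delta P}{\rho}}
V = √(2·(5.98·1000)/1.225) = 98.81 m/s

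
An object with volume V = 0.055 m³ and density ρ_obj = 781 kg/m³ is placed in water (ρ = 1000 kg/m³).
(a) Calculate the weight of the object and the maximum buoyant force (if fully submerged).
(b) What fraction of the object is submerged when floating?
(a) W=rho_obj*g*V=781*9.81*0.055=421.4 N; F_B(max)=rho*g*V=1000*9.81*0.055=539.5 N
(b) Floating fraction=rho_obj/rho=781/1000=0.781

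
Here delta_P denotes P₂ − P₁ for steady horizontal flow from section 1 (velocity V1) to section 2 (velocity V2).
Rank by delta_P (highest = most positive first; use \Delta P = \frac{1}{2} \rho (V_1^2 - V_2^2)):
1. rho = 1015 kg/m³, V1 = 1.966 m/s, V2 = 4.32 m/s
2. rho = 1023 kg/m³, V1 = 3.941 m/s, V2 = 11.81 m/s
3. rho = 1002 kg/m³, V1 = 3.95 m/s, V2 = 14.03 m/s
Case 1: delta_P = -7.51 kPa
Case 2: delta_P = -63.4 kPa
Case 3: delta_P = -90.8 kPa
Ranking (highest first): 1, 2, 3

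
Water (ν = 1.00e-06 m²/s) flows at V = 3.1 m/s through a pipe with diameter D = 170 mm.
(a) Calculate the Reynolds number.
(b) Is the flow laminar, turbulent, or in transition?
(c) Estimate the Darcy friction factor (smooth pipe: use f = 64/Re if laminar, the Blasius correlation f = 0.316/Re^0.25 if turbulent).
(a) Re = V·D/ν = 3.1·0.17/1.00e-06 = 527000
(b) Flow regime: turbulent (Re > 4000)
(c) Friction factor: f = 0.316/Re^0.25 = 0.316/527000^0.25 = 0.01173 (Blasius is strictly valid for Re ≲ 1e5; used here as the smooth-pipe estimate the problem specifies)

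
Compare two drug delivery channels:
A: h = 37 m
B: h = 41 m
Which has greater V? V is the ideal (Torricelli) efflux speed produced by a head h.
V(A) = 26.94 m/s, V(B) = 28.36 m/s. Answer: B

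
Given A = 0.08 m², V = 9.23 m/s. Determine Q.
Formula: Q = A V
Q = 0.08·9.23·1000 = 738.4 L/s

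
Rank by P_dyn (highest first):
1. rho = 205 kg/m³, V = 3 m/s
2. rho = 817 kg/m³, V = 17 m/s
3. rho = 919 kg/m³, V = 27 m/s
Case 1: P_dyn = 0.9225 kPa
Case 2: P_dyn = 118.1 kPa
Case 3: P_dyn = 335 kPa
Ranking (highest first): 3, 2, 1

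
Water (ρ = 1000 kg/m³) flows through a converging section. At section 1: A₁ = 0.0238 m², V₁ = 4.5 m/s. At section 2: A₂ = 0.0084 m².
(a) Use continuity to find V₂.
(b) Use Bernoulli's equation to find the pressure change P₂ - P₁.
(a) Continuity: A₁V₁=A₂V₂ -> V₂=A₁V₁/A₂=0.0238*4.5/0.0084=12.75 m/s
(b) Bernoulli: P₂-P₁=0.5*rho*(V₁^2-V₂^2)/1000=0.5*1000*(4.5^2-12.75^2)/1000=-71.16 kPa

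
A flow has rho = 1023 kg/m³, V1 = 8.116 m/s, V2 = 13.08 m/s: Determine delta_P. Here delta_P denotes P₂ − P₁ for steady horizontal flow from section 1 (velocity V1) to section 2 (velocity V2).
Formula: \Delta P = \frac{1}{2} \rho (V_1^2 - V_2^2)
delta_P = 0.5·1023·(8.116² − 13.08²)/1000 = -53.82 kPa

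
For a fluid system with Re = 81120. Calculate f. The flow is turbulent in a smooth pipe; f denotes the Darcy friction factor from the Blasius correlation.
Formula: f = \frac{0.316}{Re^{0.25}}
f = 0.316/81120^0.25 = 0.01872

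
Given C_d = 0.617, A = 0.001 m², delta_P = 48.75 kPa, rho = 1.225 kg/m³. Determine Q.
Formula: Q = C_d A \sqrt{\frac{2 \Delta P}{\rho}}
Q = 0.617·0.001·√(2·(48.75·1000)/1.225)·1000 = 174.1 L/s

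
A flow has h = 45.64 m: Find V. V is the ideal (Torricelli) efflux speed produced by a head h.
Formula: V = \sqrt{2 g h}
V = √(2·9.81·45.64) = 29.92 m/s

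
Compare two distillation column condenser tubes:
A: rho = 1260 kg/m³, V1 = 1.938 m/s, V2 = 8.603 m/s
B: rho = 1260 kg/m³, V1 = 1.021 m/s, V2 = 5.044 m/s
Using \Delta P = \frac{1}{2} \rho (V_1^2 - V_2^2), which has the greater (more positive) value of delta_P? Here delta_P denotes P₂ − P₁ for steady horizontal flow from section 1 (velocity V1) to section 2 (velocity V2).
delta_P(A) = -44.26 kPa, delta_P(B) = -15.37 kPa. Answer: B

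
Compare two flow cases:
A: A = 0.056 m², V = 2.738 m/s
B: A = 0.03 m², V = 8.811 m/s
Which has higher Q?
Q(A) = 153.3 L/s, Q(B) = 264.3 L/s. Answer: B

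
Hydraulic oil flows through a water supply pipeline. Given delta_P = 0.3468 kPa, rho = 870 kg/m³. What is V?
Formula: V = \sqrt{\frac{2 \Delta P}{\rho}}
V = √(2·(0.3468·1000)/870) = 0.8929 m/s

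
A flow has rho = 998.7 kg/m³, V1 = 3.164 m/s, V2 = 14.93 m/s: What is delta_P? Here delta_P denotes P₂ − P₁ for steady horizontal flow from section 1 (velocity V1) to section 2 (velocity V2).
Formula: \Delta P = \frac{1}{2} \rho (V_1^2 - V_2^2)
delta_P = 0.5·998.7·(3.164² − 14.93²)/1000 = -106.3 kPa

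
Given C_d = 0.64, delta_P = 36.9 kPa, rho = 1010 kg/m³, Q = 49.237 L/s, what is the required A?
Formula: Q = C_d A \sqrt{\frac{2 \Delta P}{\rho}}
Substituting knowns: 49.237 = 0.64·A·√(2·(36.9·1000)/1010)·1000
Solving for A: A = (49.237/1000)/(0.64·√(2·(36.9·1000)/1010)) = 0.009 m²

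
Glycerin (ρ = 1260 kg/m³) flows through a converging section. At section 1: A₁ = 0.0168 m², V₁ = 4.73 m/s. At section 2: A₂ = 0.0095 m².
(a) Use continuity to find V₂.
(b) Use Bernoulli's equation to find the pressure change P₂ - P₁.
(a) Continuity: A₁V₁=A₂V₂ -> V₂=A₁V₁/A₂=0.0168*4.73/0.0095=8.36 m/s
(b) Bernoulli: P₂-P₁=0.5*rho*(V₁^2-V₂^2)/1000=0.5*1260*(4.73^2-8.36^2)/1000=-29.94 kPa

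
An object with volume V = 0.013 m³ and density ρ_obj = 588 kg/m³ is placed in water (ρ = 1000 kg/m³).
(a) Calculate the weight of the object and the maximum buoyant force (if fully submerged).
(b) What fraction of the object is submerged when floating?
(a) W=rho_obj*g*V=588*9.81*0.013=75.0 N; F_B(max)=rho*g*V=1000*9.81*0.013=127.5 N
(b) Floating fraction=rho_obj/rho=588/1000=0.588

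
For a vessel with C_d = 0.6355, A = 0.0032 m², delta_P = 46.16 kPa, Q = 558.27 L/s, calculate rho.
Formula: Q = C_d A \sqrt{\frac{2 \Delta P}{\rho}}
Substituting knowns: 558.27 = 0.6355·0.0032·√(2·(46.16·1000)/rho)·1000
Solving for rho: rho = 2·(46.16·1000)/((558.27/1000)/(0.6355·0.0032))² = 1.225 kg/m³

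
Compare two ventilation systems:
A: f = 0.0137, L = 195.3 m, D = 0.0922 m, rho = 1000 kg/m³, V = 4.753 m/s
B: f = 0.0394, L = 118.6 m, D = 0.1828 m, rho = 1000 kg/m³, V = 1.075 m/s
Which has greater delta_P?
delta_P(A) = 327.8 kPa, delta_P(B) = 14.77 kPa. Answer: A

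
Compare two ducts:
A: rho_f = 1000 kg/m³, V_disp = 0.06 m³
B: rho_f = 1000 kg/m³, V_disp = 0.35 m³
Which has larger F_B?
F_B(A) = 588.6 N, F_B(B) = 3434 N. Answer: B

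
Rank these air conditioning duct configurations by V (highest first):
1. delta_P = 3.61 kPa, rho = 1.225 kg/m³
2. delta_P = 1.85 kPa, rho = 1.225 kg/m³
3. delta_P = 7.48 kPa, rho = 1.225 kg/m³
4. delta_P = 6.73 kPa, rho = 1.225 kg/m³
Case 1: V = 76.77 m/s
Case 2: V = 54.96 m/s
Case 3: V = 110.5 m/s
Case 4: V = 104.8 m/s
Ranking (highest first): 3, 4, 1, 2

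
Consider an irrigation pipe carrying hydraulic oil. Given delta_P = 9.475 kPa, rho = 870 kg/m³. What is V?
Formula: V = \sqrt{\frac{2 \Delta P}{\rho}}
V = √(2·(9.475·1000)/870) = 4.667 m/s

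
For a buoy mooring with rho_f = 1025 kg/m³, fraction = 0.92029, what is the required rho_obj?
Formula: f_{sub} = \frac{\rho_{obj}}{\rho_f}
Substituting knowns: 0.92029 = rho_obj/1025
Solving for rho_obj: rho_obj = 0.92029·1025 = 943.3 kg/m³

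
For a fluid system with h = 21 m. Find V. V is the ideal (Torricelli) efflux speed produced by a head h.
Formula: V = \sqrt{2 g h}
V = √(2·9.81·21) = 20.3 m/s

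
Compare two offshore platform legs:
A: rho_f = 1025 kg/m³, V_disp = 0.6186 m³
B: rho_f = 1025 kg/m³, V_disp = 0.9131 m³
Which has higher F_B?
F_B(A) = 6220 N, F_B(B) = 9181 N. Answer: B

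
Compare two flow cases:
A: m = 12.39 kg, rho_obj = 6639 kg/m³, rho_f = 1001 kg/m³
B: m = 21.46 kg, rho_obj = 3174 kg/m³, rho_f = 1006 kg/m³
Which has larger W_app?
W_app(A) = 103.2 N, W_app(B) = 143.8 N. Answer: B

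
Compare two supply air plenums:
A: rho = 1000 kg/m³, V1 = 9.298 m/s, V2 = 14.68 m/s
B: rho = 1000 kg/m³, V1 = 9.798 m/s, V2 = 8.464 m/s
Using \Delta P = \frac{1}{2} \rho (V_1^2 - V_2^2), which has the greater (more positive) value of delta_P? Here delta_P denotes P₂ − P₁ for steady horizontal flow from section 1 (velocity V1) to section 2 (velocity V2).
delta_P(A) = -64.52 kPa, delta_P(B) = 12.18 kPa. Answer: B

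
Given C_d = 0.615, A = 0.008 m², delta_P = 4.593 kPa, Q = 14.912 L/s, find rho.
Formula: Q = C_d A \sqrt{\frac{2 \Delta P}{\rho}}
Substituting knowns: 14.912 = 0.615·0.008·√(2·(4.593·1000)/rho)·1000
Solving for rho: rho = 2·(4.593·1000)/((14.912/1000)/(0.615·0.008))² = 1000 kg/m³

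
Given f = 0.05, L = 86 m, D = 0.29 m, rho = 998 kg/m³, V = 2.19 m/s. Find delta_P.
Formula: \Delta P = f \frac{L}{D} \frac{\rho V^2}{2}
delta_P = 0.05·(86/0.29)·0.5·998·2.19²/1000 = 35.49 kPa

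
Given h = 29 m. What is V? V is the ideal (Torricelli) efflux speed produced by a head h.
Formula: V = \sqrt{2 g h}
V = √(2·9.81·29) = 23.85 m/s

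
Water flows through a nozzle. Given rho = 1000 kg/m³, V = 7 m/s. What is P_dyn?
Formula: P_{dyn} = \frac{1}{2} \rho V^2
P_dyn = 0.5·1000·7²/1000 = 24.5 kPa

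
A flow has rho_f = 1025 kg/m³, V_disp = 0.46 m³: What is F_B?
Formula: F_B = \rho_f g V_{disp}
F_B = 1025·9.81·0.46 = 4625 N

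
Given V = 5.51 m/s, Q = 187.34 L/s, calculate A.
Formula: Q = A V
Substituting knowns: 187.34 = A·5.51·1000
Solving for A: A = (187.34/1000)/5.51 = 0.034 m²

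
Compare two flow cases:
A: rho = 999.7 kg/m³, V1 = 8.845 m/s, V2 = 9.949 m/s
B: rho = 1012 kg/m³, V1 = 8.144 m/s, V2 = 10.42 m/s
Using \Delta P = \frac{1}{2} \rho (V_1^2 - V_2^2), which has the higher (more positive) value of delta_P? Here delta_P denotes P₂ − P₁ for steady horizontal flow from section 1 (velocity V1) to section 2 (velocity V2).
delta_P(A) = -10.37 kPa, delta_P(B) = -21.38 kPa. Answer: A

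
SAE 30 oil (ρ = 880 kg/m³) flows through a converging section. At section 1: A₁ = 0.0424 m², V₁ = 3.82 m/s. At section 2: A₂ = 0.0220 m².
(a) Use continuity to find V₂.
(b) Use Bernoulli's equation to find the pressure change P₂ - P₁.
(a) Continuity: A₁V₁=A₂V₂ -> V₂=A₁V₁/A₂=0.0424*3.82/0.0220=7.36 m/s
(b) Bernoulli: P₂-P₁=0.5*rho*(V₁^2-V₂^2)/1000=0.5*880*(3.82^2-7.36^2)/1000=-17.41 kPa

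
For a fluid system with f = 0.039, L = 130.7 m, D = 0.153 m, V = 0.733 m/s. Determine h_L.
Formula: h_L = f \frac{L}{D} \frac{V^2}{2g}
h_L = 0.039·(130.7/0.153)·0.733²/(2·9.81) = 0.9123 m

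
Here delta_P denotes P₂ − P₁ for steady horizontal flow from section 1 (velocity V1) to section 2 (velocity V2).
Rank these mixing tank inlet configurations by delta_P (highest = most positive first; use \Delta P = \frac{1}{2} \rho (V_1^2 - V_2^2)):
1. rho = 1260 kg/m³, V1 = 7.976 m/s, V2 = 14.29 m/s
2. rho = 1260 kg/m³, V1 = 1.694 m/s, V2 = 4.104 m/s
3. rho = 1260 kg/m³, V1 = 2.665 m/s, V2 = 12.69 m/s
Case 1: delta_P = -88.57 kPa
Case 2: delta_P = -8.803 kPa
Case 3: delta_P = -96.98 kPa
Ranking (highest first): 2, 1, 3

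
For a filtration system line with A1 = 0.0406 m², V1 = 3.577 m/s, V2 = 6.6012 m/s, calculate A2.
Formula: V_2 = \frac{A_1 V_1}{A_2}
Substituting knowns: 6.6012 = 0.0406·3.577/A2
Solving for A2: A2 = 0.0406·3.577/6.6012 = 0.022 m²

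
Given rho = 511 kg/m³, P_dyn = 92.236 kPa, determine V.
Formula: P_{dyn} = \frac{1}{2} \rho V^2
Substituting knowns: 92.236 = 0.5·511·V²/1000
Solving for V: V = √(2·(92.236·1000)/511) = 19 m/s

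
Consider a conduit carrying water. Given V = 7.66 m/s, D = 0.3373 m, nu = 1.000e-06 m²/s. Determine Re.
Formula: Re = \frac{V D}{\nu}
Re = 7.66·0.3373/1.000e-06 = 2.584e+06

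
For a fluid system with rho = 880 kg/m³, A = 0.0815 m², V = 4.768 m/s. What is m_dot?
Formula: \dot{m} = \rho A V
m_dot = 880·0.0815·4.768 = 342 kg/s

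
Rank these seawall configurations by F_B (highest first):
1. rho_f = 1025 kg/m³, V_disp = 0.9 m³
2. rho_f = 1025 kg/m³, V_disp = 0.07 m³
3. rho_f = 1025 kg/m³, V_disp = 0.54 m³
Case 1: F_B = 9050 N
Case 2: F_B = 703.9 N
Case 3: F_B = 5430 N
Ranking (highest first): 1, 3, 2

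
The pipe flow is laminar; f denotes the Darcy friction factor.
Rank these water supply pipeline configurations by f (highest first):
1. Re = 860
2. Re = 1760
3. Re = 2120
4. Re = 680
Case 1: f = 0.07442
Case 2: f = 0.03636
Case 3: f = 0.03019
Case 4: f = 0.09412
Ranking (highest first): 4, 1, 2, 3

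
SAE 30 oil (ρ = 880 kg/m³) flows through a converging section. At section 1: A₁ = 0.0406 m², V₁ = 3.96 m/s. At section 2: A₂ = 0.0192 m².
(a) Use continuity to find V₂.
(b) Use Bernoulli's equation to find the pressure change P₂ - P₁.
(a) Continuity: A₁V₁=A₂V₂ -> V₂=A₁V₁/A₂=0.0406*3.96/0.0192=8.37 m/s
(b) Bernoulli: P₂-P₁=0.5*rho*(V₁^2-V₂^2)/1000=0.5*880*(3.96^2-8.37^2)/1000=-23.93 kPa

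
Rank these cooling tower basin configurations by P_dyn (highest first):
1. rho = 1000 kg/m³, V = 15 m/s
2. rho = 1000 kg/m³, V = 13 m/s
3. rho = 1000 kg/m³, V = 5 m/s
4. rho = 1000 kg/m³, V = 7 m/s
Case 1: P_dyn = 112.5 kPa
Case 2: P_dyn = 84.5 kPa
Case 3: P_dyn = 12.5 kPa
Case 4: P_dyn = 24.5 kPa
Ranking (highest first): 1, 2, 4, 3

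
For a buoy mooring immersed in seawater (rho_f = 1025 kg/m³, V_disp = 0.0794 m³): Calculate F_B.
Formula: F_B = \rho_f g V_{disp}
F_B = 1025·9.81·0.0794 = 798.4 N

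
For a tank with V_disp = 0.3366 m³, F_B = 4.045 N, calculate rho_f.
Formula: F_B = \rho_f g V_{disp}
Substituting knowns: 4.045 = rho_f·9.81·0.3366
Solving for rho_f: rho_f = 4.045/(9.81·0.3366) = 1.225 kg/m³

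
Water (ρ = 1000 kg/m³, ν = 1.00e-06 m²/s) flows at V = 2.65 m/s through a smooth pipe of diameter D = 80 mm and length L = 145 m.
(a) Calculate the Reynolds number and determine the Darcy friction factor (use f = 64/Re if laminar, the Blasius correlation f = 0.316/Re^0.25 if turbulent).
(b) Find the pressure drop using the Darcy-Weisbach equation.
(a) Re = V·D/ν = 2.65·0.08/1.00e-06 = 212000 → turbulent (Re > 4000); f = 0.316/Re^0.25 = 0.316/212000^0.25 = 0.014727 (Blasius is strictly valid for Re ≲ 1e5; used here as the smooth-pipe estimate the problem specifies)
(b) Darcy-Weisbach: ΔP = f·(L/D)·½ρV²/1000 = 0.014727·(145/0.080)·½·1000·2.65²/1000 = 93.72 kPa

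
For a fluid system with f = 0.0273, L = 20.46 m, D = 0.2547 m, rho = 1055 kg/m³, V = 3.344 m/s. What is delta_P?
Formula: \Delta P = f \frac{L}{D} \frac{\rho V^2}{2}
delta_P = 0.0273·(20.46/0.2547)·0.5·1055·3.344²/1000 = 12.94 kPa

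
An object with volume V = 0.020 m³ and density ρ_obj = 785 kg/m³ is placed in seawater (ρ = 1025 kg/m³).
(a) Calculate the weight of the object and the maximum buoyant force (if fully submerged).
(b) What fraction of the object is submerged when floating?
(a) W=rho_obj*g*V=785*9.81*0.020=154.0 N; F_B(max)=rho*g*V=1025*9.81*0.020=201.1 N
(b) Floating fraction=rho_obj/rho=785/1025=0.766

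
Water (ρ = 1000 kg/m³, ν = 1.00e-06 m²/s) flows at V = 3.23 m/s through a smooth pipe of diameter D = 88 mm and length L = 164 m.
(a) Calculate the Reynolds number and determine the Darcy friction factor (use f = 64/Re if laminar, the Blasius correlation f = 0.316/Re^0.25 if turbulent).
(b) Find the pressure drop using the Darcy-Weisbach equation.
(a) Re = V·D/ν = 3.23·0.088/1.00e-06 = 284240 → turbulent (Re > 4000); f = 0.316/Re^0.25 = 0.316/284240^0.25 = 0.013686 (Blasius is strictly valid for Re ≲ 1e5; used here as the smooth-pipe estimate the problem specifies)
(b) Darcy-Weisbach: ΔP = f·(L/D)·½ρV²/1000 = 0.013686·(164/0.088)·½·1000·3.23²/1000 = 133 kPa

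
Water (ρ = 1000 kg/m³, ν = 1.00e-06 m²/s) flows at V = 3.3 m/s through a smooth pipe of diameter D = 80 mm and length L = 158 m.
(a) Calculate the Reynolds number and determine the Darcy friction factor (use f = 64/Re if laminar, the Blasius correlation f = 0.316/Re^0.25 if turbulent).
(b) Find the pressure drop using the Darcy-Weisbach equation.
(a) Re = V·D/ν = 3.3·0.08/1.00e-06 = 264000 → turbulent (Re > 4000); f = 0.316/Re^0.25 = 0.316/264000^0.25 = 0.013941 (Blasius is strictly valid for Re ≲ 1e5; used here as the smooth-pipe estimate the problem specifies)
(b) Darcy-Weisbach: ΔP = f·(L/D)·½ρV²/1000 = 0.013941·(158/0.080)·½·1000·3.3²/1000 = 149.9 kPa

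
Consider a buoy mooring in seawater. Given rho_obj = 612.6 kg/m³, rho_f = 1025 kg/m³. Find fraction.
Formula: f_{sub} = \frac{\rho_{obj}}{\rho_f}
fraction = 612.6/1025 = 0.5977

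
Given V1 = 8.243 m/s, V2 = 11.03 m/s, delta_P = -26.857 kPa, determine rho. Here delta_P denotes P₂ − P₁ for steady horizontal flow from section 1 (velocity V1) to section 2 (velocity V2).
Formula: \Delta P = \frac{1}{2} \rho (V_1^2 - V_2^2)
Substituting knowns: -26.857 = 0.5·rho·(8.243² − 11.03²)/1000
Solving for rho: rho = 2·(-26.857·1000)/(8.243² − 11.03²) = 1000 kg/m³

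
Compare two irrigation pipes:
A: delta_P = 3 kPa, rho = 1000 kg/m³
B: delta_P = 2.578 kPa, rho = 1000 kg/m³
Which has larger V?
V(A) = 2.449 m/s, V(B) = 2.271 m/s. Answer: A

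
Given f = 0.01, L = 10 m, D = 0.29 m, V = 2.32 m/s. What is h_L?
Formula: h_L = f \frac{L}{D} \frac{V^2}{2g}
h_L = 0.01·(10/0.29)·2.32²/(2·9.81) = 0.0946 m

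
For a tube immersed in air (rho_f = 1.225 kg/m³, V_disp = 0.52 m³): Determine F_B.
Formula: F_B = \rho_f g V_{disp}
F_B = 1.225·9.81·0.52 = 6.249 N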